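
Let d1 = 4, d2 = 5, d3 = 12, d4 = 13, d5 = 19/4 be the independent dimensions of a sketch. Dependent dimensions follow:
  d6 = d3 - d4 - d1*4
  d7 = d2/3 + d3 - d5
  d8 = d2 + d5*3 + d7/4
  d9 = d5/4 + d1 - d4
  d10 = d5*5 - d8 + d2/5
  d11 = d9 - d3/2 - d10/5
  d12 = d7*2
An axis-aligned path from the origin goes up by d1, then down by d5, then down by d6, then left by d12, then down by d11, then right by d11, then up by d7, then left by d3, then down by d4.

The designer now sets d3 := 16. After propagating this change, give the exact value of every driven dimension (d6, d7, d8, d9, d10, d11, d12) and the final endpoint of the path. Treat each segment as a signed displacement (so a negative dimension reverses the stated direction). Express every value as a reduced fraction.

d6 = -13
d7 = 155/12
d8 = 1079/48
d9 = -125/16
d10 = 109/48
d11 = -244/15
d12 = 155/6
endpoint = (-581/10, 853/30)

Apply edit: d3 := 16
  d6 = d3 - d4 - d1*4 = -13
  d7 = d2/3 + d3 - d5 = 155/12
  d8 = d2 + d5*3 + d7/4 = 1079/48
  d9 = d5/4 + d1 - d4 = -125/16
  d10 = d5*5 - d8 + d2/5 = 109/48
  d11 = d9 - d3/2 - d10/5 = -244/15
  d12 = d7*2 = 155/6
Walk from origin (0, 0):
  seg 1: up by d1 = 4 → (0, 4)
  seg 2: down by d5 = 19/4 → (0, -3/4)
  seg 3: down by d6 = -13 → (0, 49/4)
  seg 4: left by d12 = 155/6 → (-155/6, 49/4)
  seg 5: down by d11 = -244/15 → (-155/6, 1711/60)
  seg 6: right by d11 = -244/15 → (-421/10, 1711/60)
  seg 7: up by d7 = 155/12 → (-421/10, 1243/30)
  seg 8: left by d3 = 16 → (-581/10, 1243/30)
  seg 9: down by d4 = 13 → (-581/10, 853/30)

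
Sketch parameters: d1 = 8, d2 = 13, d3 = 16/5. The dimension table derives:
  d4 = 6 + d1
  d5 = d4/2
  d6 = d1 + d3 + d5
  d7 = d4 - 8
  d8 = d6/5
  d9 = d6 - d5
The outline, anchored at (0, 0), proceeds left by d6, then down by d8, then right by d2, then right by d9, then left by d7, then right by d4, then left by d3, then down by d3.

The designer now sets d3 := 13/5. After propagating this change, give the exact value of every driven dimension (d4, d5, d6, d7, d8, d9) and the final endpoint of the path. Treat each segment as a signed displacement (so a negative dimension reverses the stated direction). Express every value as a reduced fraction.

Apply edit: d3 := 13/5
  d4 = 6 + d1 = 14
  d5 = d4/2 = 7
  d6 = d1 + d3 + d5 = 88/5
  d7 = d4 - 8 = 6
  d8 = d6/5 = 88/25
  d9 = d6 - d5 = 53/5
Walk from origin (0, 0):
  seg 1: left by d6 = 88/5 → (-88/5, 0)
  seg 2: down by d8 = 88/25 → (-88/5, -88/25)
  seg 3: right by d2 = 13 → (-23/5, -88/25)
  seg 4: right by d9 = 53/5 → (6, -88/25)
  seg 5: left by d7 = 6 → (0, -88/25)
  seg 6: right by d4 = 14 → (14, -88/25)
  seg 7: left by d3 = 13/5 → (57/5, -88/25)
  seg 8: down by d3 = 13/5 → (57/5, -153/25)

d4 = 14
d5 = 7
d6 = 88/5
d7 = 6
d8 = 88/25
d9 = 53/5
endpoint = (57/5, -153/25)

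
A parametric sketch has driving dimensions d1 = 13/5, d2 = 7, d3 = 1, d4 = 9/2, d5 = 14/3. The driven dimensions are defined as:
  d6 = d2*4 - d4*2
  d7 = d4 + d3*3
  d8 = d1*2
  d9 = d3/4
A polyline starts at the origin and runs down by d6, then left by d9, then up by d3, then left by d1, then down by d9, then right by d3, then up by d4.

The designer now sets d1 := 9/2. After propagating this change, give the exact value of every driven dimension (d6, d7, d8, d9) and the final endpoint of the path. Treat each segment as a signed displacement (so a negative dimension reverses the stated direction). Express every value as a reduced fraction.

d6 = 19
d7 = 15/2
d8 = 9
d9 = 1/4
endpoint = (-15/4, -55/4)

Apply edit: d1 := 9/2
  d6 = d2*4 - d4*2 = 19
  d7 = d4 + d3*3 = 15/2
  d8 = d1*2 = 9
  d9 = d3/4 = 1/4
Walk from origin (0, 0):
  seg 1: down by d6 = 19 → (0, -19)
  seg 2: left by d9 = 1/4 → (-1/4, -19)
  seg 3: up by d3 = 1 → (-1/4, -18)
  seg 4: left by d1 = 9/2 → (-19/4, -18)
  seg 5: down by d9 = 1/4 → (-19/4, -73/4)
  seg 6: right by d3 = 1 → (-15/4, -73/4)
  seg 7: up by d4 = 9/2 → (-15/4, -55/4)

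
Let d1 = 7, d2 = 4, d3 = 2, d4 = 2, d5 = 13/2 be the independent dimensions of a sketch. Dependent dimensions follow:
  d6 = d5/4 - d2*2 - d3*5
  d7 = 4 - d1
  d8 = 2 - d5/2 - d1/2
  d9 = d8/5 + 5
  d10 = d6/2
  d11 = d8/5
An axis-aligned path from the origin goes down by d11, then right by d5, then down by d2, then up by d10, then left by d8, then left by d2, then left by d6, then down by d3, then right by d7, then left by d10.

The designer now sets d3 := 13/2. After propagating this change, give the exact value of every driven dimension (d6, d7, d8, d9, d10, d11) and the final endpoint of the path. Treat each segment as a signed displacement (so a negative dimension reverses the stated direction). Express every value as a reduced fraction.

Apply edit: d3 := 13/2
  d6 = d5/4 - d2*2 - d3*5 = -311/8
  d7 = 4 - d1 = -3
  d8 = 2 - d5/2 - d1/2 = -19/4
  d9 = d8/5 + 5 = 81/20
  d10 = d6/2 = -311/16
  d11 = d8/5 = -19/20
Walk from origin (0, 0):
  seg 1: down by d11 = -19/20 → (0, 19/20)
  seg 2: right by d5 = 13/2 → (13/2, 19/20)
  seg 3: down by d2 = 4 → (13/2, -61/20)
  seg 4: up by d10 = -311/16 → (13/2, -1799/80)
  seg 5: left by d8 = -19/4 → (45/4, -1799/80)
  seg 6: left by d2 = 4 → (29/4, -1799/80)
  seg 7: left by d6 = -311/8 → (369/8, -1799/80)
  seg 8: down by d3 = 13/2 → (369/8, -2319/80)
  seg 9: right by d7 = -3 → (345/8, -2319/80)
  seg 10: left by d10 = -311/16 → (1001/16, -2319/80)

d6 = -311/8
d7 = -3
d8 = -19/4
d9 = 81/20
d10 = -311/16
d11 = -19/20
endpoint = (1001/16, -2319/80)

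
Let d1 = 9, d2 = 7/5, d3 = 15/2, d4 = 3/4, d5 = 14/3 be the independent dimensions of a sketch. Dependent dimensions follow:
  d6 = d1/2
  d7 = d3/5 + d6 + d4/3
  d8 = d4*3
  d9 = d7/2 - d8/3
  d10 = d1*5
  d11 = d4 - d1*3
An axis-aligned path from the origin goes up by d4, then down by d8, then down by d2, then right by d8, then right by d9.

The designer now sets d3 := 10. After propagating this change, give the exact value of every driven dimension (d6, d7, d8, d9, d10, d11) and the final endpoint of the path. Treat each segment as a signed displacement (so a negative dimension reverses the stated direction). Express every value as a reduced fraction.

Apply edit: d3 := 10
  d6 = d1/2 = 9/2
  d7 = d3/5 + d6 + d4/3 = 27/4
  d8 = d4*3 = 9/4
  d9 = d7/2 - d8/3 = 21/8
  d10 = d1*5 = 45
  d11 = d4 - d1*3 = -105/4
Walk from origin (0, 0):
  seg 1: up by d4 = 3/4 → (0, 3/4)
  seg 2: down by d8 = 9/4 → (0, -3/2)
  seg 3: down by d2 = 7/5 → (0, -29/10)
  seg 4: right by d8 = 9/4 → (9/4, -29/10)
  seg 5: right by d9 = 21/8 → (39/8, -29/10)

d6 = 9/2
d7 = 27/4
d8 = 9/4
d9 = 21/8
d10 = 45
d11 = -105/4
endpoint = (39/8, -29/10)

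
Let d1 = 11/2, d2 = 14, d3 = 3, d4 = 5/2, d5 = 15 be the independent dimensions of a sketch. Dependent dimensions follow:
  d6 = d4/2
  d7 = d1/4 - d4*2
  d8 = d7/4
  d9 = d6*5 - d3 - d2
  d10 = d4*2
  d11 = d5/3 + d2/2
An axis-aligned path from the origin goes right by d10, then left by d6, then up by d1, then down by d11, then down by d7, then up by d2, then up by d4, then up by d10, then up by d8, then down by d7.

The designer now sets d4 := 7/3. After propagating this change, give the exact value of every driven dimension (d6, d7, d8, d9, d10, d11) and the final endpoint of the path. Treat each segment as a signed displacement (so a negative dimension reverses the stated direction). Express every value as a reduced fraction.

Apply edit: d4 := 7/3
  d6 = d4/2 = 7/6
  d7 = d1/4 - d4*2 = -79/24
  d8 = d7/4 = -79/96
  d9 = d6*5 - d3 - d2 = -67/6
  d10 = d4*2 = 14/3
  d11 = d5/3 + d2/2 = 12
Walk from origin (0, 0):
  seg 1: right by d10 = 14/3 → (14/3, 0)
  seg 2: left by d6 = 7/6 → (7/2, 0)
  seg 3: up by d1 = 11/2 → (7/2, 11/2)
  seg 4: down by d11 = 12 → (7/2, -13/2)
  seg 5: down by d7 = -79/24 → (7/2, -77/24)
  seg 6: up by d2 = 14 → (7/2, 259/24)
  seg 7: up by d4 = 7/3 → (7/2, 105/8)
  seg 8: up by d10 = 14/3 → (7/2, 427/24)
  seg 9: up by d8 = -79/96 → (7/2, 543/32)
  seg 10: down by d7 = -79/24 → (7/2, 1945/96)

d6 = 7/6
d7 = -79/24
d8 = -79/96
d9 = -67/6
d10 = 14/3
d11 = 12
endpoint = (7/2, 1945/96)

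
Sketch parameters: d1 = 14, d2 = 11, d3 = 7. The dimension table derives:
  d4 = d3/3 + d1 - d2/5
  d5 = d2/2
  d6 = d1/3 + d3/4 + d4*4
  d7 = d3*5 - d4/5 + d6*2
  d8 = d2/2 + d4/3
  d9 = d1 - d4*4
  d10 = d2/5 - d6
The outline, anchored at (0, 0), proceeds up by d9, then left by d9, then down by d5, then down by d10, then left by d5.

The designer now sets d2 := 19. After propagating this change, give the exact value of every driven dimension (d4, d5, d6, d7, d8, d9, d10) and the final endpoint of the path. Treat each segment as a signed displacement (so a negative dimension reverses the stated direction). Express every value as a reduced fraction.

Apply edit: d2 := 19
  d4 = d3/3 + d1 - d2/5 = 188/15
  d5 = d2/2 = 19/2
  d6 = d1/3 + d3/4 + d4*4 = 1131/20
  d7 = d3*5 - d4/5 + d6*2 = 21839/150
  d8 = d2/2 + d4/3 = 1231/90
  d9 = d1 - d4*4 = -542/15
  d10 = d2/5 - d6 = -211/4
Walk from origin (0, 0):
  seg 1: up by d9 = -542/15 → (0, -542/15)
  seg 2: left by d9 = -542/15 → (542/15, -542/15)
  seg 3: down by d5 = 19/2 → (542/15, -1369/30)
  seg 4: down by d10 = -211/4 → (542/15, 427/60)
  seg 5: left by d5 = 19/2 → (799/30, 427/60)

d4 = 188/15
d5 = 19/2
d6 = 1131/20
d7 = 21839/150
d8 = 1231/90
d9 = -542/15
d10 = -211/4
endpoint = (799/30, 427/60)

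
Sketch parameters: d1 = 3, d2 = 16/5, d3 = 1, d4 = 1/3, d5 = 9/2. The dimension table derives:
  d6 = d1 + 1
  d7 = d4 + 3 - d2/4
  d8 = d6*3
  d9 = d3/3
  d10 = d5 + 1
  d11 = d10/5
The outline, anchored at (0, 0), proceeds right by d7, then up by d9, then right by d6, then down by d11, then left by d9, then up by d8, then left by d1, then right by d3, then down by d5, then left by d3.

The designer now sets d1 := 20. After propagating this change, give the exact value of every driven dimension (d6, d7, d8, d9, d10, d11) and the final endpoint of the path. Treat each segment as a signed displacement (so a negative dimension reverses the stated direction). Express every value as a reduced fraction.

d6 = 21
d7 = 38/15
d8 = 63
d9 = 1/3
d10 = 11/2
d11 = 11/10
endpoint = (16/5, 866/15)

Apply edit: d1 := 20
  d6 = d1 + 1 = 21
  d7 = d4 + 3 - d2/4 = 38/15
  d8 = d6*3 = 63
  d9 = d3/3 = 1/3
  d10 = d5 + 1 = 11/2
  d11 = d10/5 = 11/10
Walk from origin (0, 0):
  seg 1: right by d7 = 38/15 → (38/15, 0)
  seg 2: up by d9 = 1/3 → (38/15, 1/3)
  seg 3: right by d6 = 21 → (353/15, 1/3)
  seg 4: down by d11 = 11/10 → (353/15, -23/30)
  seg 5: left by d9 = 1/3 → (116/5, -23/30)
  seg 6: up by d8 = 63 → (116/5, 1867/30)
  seg 7: left by d1 = 20 → (16/5, 1867/30)
  seg 8: right by d3 = 1 → (21/5, 1867/30)
  seg 9: down by d5 = 9/2 → (21/5, 866/15)
  seg 10: left by d3 = 1 → (16/5, 866/15)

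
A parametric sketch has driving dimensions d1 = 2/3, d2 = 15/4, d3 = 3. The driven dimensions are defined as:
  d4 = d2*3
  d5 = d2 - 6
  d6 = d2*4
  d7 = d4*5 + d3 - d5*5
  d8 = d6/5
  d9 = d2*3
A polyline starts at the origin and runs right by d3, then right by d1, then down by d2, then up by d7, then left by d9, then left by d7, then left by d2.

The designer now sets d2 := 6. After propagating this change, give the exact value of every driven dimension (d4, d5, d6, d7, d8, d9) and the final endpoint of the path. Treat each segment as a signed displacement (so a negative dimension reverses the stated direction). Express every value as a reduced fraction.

Apply edit: d2 := 6
  d4 = d2*3 = 18
  d5 = d2 - 6 = 0
  d6 = d2*4 = 24
  d7 = d4*5 + d3 - d5*5 = 93
  d8 = d6/5 = 24/5
  d9 = d2*3 = 18
Walk from origin (0, 0):
  seg 1: right by d3 = 3 → (3, 0)
  seg 2: right by d1 = 2/3 → (11/3, 0)
  seg 3: down by d2 = 6 → (11/3, -6)
  seg 4: up by d7 = 93 → (11/3, 87)
  seg 5: left by d9 = 18 → (-43/3, 87)
  seg 6: left by d7 = 93 → (-322/3, 87)
  seg 7: left by d2 = 6 → (-340/3, 87)

d4 = 18
d5 = 0
d6 = 24
d7 = 93
d8 = 24/5
d9 = 18
endpoint = (-340/3, 87)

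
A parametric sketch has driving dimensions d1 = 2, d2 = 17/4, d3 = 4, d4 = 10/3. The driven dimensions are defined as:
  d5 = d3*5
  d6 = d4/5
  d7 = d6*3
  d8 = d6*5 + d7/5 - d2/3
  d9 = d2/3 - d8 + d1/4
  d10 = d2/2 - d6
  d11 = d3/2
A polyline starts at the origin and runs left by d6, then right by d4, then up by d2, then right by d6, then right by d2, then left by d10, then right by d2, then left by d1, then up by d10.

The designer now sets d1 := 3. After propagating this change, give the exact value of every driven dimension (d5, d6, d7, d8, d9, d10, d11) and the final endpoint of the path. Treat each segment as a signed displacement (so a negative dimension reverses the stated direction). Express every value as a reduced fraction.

d5 = 20
d6 = 2/3
d7 = 2
d8 = 139/60
d9 = -3/20
d10 = 35/24
d11 = 2
endpoint = (59/8, 137/24)

Apply edit: d1 := 3
  d5 = d3*5 = 20
  d6 = d4/5 = 2/3
  d7 = d6*3 = 2
  d8 = d6*5 + d7/5 - d2/3 = 139/60
  d9 = d2/3 - d8 + d1/4 = -3/20
  d10 = d2/2 - d6 = 35/24
  d11 = d3/2 = 2
Walk from origin (0, 0):
  seg 1: left by d6 = 2/3 → (-2/3, 0)
  seg 2: right by d4 = 10/3 → (8/3, 0)
  seg 3: up by d2 = 17/4 → (8/3, 17/4)
  seg 4: right by d6 = 2/3 → (10/3, 17/4)
  seg 5: right by d2 = 17/4 → (91/12, 17/4)
  seg 6: left by d10 = 35/24 → (49/8, 17/4)
  seg 7: right by d2 = 17/4 → (83/8, 17/4)
  seg 8: left by d1 = 3 → (59/8, 17/4)
  seg 9: up by d10 = 35/24 → (59/8, 137/24)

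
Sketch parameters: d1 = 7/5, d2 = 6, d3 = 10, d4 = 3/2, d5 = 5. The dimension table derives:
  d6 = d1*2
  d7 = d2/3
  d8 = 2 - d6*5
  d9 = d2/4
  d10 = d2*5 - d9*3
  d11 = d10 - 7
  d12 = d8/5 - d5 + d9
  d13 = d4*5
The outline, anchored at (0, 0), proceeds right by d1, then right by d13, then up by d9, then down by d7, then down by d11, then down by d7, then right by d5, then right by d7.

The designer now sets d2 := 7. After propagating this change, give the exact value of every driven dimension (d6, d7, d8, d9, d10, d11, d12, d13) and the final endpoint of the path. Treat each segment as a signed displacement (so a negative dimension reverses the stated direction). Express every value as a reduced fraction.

d6 = 14/5
d7 = 7/3
d8 = -12
d9 = 7/4
d10 = 119/4
d11 = 91/4
d12 = -113/20
d13 = 15/2
endpoint = (487/30, -77/3)

Apply edit: d2 := 7
  d6 = d1*2 = 14/5
  d7 = d2/3 = 7/3
  d8 = 2 - d6*5 = -12
  d9 = d2/4 = 7/4
  d10 = d2*5 - d9*3 = 119/4
  d11 = d10 - 7 = 91/4
  d12 = d8/5 - d5 + d9 = -113/20
  d13 = d4*5 = 15/2
Walk from origin (0, 0):
  seg 1: right by d1 = 7/5 → (7/5, 0)
  seg 2: right by d13 = 15/2 → (89/10, 0)
  seg 3: up by d9 = 7/4 → (89/10, 7/4)
  seg 4: down by d7 = 7/3 → (89/10, -7/12)
  seg 5: down by d11 = 91/4 → (89/10, -70/3)
  seg 6: down by d7 = 7/3 → (89/10, -77/3)
  seg 7: right by d5 = 5 → (139/10, -77/3)
  seg 8: right by d7 = 7/3 → (487/30, -77/3)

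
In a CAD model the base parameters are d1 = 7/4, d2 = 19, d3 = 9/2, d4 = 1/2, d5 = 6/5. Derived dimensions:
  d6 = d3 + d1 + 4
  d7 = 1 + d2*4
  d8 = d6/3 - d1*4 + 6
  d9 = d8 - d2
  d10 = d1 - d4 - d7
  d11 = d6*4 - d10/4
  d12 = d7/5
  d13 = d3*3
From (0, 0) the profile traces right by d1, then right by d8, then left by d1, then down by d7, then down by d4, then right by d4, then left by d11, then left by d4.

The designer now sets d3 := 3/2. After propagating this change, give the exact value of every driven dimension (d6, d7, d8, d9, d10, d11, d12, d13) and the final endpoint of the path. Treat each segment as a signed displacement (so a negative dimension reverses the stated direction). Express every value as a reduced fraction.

d6 = 29/4
d7 = 77
d8 = 17/12
d9 = -211/12
d10 = -303/4
d11 = 767/16
d12 = 77/5
d13 = 9/2
endpoint = (-2233/48, -155/2)

Apply edit: d3 := 3/2
  d6 = d3 + d1 + 4 = 29/4
  d7 = 1 + d2*4 = 77
  d8 = d6/3 - d1*4 + 6 = 17/12
  d9 = d8 - d2 = -211/12
  d10 = d1 - d4 - d7 = -303/4
  d11 = d6*4 - d10/4 = 767/16
  d12 = d7/5 = 77/5
  d13 = d3*3 = 9/2
Walk from origin (0, 0):
  seg 1: right by d1 = 7/4 → (7/4, 0)
  seg 2: right by d8 = 17/12 → (19/6, 0)
  seg 3: left by d1 = 7/4 → (17/12, 0)
  seg 4: down by d7 = 77 → (17/12, -77)
  seg 5: down by d4 = 1/2 → (17/12, -155/2)
  seg 6: right by d4 = 1/2 → (23/12, -155/2)
  seg 7: left by d11 = 767/16 → (-2209/48, -155/2)
  seg 8: left by d4 = 1/2 → (-2233/48, -155/2)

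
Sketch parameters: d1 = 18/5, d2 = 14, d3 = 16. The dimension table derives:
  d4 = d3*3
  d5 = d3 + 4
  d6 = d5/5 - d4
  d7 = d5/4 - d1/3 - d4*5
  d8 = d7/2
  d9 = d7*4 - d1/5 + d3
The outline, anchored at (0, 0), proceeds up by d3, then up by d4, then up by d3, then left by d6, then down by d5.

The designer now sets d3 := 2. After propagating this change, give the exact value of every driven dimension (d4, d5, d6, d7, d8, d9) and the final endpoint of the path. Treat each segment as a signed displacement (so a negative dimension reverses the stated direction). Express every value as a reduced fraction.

d4 = 6
d5 = 6
d6 = -24/5
d7 = -297/10
d8 = -297/20
d9 = -2938/25
endpoint = (24/5, 4)

Apply edit: d3 := 2
  d4 = d3*3 = 6
  d5 = d3 + 4 = 6
  d6 = d5/5 - d4 = -24/5
  d7 = d5/4 - d1/3 - d4*5 = -297/10
  d8 = d7/2 = -297/20
  d9 = d7*4 - d1/5 + d3 = -2938/25
Walk from origin (0, 0):
  seg 1: up by d3 = 2 → (0, 2)
  seg 2: up by d4 = 6 → (0, 8)
  seg 3: up by d3 = 2 → (0, 10)
  seg 4: left by d6 = -24/5 → (24/5, 10)
  seg 5: down by d5 = 6 → (24/5, 4)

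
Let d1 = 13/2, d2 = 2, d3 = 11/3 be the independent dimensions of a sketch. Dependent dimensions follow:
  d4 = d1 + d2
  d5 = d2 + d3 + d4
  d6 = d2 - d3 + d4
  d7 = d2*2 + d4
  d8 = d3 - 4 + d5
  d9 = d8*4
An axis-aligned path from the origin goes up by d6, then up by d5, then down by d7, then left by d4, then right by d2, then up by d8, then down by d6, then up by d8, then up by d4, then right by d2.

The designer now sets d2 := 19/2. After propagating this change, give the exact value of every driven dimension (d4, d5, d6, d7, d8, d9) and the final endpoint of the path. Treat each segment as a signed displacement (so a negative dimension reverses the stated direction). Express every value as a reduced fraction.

Apply edit: d2 := 19/2
  d4 = d1 + d2 = 16
  d5 = d2 + d3 + d4 = 175/6
  d6 = d2 - d3 + d4 = 131/6
  d7 = d2*2 + d4 = 35
  d8 = d3 - 4 + d5 = 173/6
  d9 = d8*4 = 346/3
Walk from origin (0, 0):
  seg 1: up by d6 = 131/6 → (0, 131/6)
  seg 2: up by d5 = 175/6 → (0, 51)
  seg 3: down by d7 = 35 → (0, 16)
  seg 4: left by d4 = 16 → (-16, 16)
  seg 5: right by d2 = 19/2 → (-13/2, 16)
  seg 6: up by d8 = 173/6 → (-13/2, 269/6)
  seg 7: down by d6 = 131/6 → (-13/2, 23)
  seg 8: up by d8 = 173/6 → (-13/2, 311/6)
  seg 9: up by d4 = 16 → (-13/2, 407/6)
  seg 10: right by d2 = 19/2 → (3, 407/6)

d4 = 16
d5 = 175/6
d6 = 131/6
d7 = 35
d8 = 173/6
d9 = 346/3
endpoint = (3, 407/6)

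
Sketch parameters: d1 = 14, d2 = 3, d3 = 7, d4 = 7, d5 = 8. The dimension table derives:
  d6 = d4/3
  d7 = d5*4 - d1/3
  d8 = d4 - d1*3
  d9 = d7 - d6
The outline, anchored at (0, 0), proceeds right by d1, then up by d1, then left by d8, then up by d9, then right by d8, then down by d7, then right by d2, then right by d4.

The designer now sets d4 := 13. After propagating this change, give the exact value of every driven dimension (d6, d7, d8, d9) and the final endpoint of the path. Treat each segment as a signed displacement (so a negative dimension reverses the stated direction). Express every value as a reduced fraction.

d6 = 13/3
d7 = 82/3
d8 = -29
d9 = 23
endpoint = (30, 29/3)

Apply edit: d4 := 13
  d6 = d4/3 = 13/3
  d7 = d5*4 - d1/3 = 82/3
  d8 = d4 - d1*3 = -29
  d9 = d7 - d6 = 23
Walk from origin (0, 0):
  seg 1: right by d1 = 14 → (14, 0)
  seg 2: up by d1 = 14 → (14, 14)
  seg 3: left by d8 = -29 → (43, 14)
  seg 4: up by d9 = 23 → (43, 37)
  seg 5: right by d8 = -29 → (14, 37)
  seg 6: down by d7 = 82/3 → (14, 29/3)
  seg 7: right by d2 = 3 → (17, 29/3)
  seg 8: right by d4 = 13 → (30, 29/3)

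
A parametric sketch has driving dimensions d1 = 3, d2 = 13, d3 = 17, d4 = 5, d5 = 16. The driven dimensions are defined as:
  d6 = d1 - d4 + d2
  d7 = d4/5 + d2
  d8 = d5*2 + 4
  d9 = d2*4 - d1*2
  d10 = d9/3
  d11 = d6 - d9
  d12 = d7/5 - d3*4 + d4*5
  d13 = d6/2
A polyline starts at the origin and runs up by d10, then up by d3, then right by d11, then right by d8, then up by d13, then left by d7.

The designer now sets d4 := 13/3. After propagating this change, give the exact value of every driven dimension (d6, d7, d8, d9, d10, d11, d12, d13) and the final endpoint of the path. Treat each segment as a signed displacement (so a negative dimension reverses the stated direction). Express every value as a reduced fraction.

Apply edit: d4 := 13/3
  d6 = d1 - d4 + d2 = 35/3
  d7 = d4/5 + d2 = 208/15
  d8 = d5*2 + 4 = 36
  d9 = d2*4 - d1*2 = 46
  d10 = d9/3 = 46/3
  d11 = d6 - d9 = -103/3
  d12 = d7/5 - d3*4 + d4*5 = -1089/25
  d13 = d6/2 = 35/6
Walk from origin (0, 0):
  seg 1: up by d10 = 46/3 → (0, 46/3)
  seg 2: up by d3 = 17 → (0, 97/3)
  seg 3: right by d11 = -103/3 → (-103/3, 97/3)
  seg 4: right by d8 = 36 → (5/3, 97/3)
  seg 5: up by d13 = 35/6 → (5/3, 229/6)
  seg 6: left by d7 = 208/15 → (-61/5, 229/6)

d6 = 35/3
d7 = 208/15
d8 = 36
d9 = 46
d10 = 46/3
d11 = -103/3
d12 = -1089/25
d13 = 35/6
endpoint = (-61/5, 229/6)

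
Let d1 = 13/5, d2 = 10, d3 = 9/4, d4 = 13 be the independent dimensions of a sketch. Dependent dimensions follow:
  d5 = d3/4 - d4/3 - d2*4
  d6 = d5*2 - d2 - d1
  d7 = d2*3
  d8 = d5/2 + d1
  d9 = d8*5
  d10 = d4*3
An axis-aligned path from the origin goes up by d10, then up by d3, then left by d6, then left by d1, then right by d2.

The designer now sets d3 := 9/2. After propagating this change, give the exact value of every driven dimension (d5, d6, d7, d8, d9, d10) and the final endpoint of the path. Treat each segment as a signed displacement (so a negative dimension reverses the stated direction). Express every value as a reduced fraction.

Apply edit: d3 := 9/2
  d5 = d3/4 - d4/3 - d2*4 = -1037/24
  d6 = d5*2 - d2 - d1 = -5941/60
  d7 = d2*3 = 30
  d8 = d5/2 + d1 = -4561/240
  d9 = d8*5 = -4561/48
  d10 = d4*3 = 39
Walk from origin (0, 0):
  seg 1: up by d10 = 39 → (0, 39)
  seg 2: up by d3 = 9/2 → (0, 87/2)
  seg 3: left by d6 = -5941/60 → (5941/60, 87/2)
  seg 4: left by d1 = 13/5 → (1157/12, 87/2)
  seg 5: right by d2 = 10 → (1277/12, 87/2)

d5 = -1037/24
d6 = -5941/60
d7 = 30
d8 = -4561/240
d9 = -4561/48
d10 = 39
endpoint = (1277/12, 87/2)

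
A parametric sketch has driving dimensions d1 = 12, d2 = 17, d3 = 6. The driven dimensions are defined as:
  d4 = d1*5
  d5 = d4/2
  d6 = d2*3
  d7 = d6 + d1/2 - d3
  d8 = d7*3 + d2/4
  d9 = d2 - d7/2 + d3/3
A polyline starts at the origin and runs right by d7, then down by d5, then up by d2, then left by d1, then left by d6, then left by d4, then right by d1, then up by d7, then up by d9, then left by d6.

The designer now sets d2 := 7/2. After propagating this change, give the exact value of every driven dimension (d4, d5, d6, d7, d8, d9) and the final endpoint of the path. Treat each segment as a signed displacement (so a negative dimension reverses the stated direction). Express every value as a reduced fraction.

Apply edit: d2 := 7/2
  d4 = d1*5 = 60
  d5 = d4/2 = 30
  d6 = d2*3 = 21/2
  d7 = d6 + d1/2 - d3 = 21/2
  d8 = d7*3 + d2/4 = 259/8
  d9 = d2 - d7/2 + d3/3 = 1/4
Walk from origin (0, 0):
  seg 1: right by d7 = 21/2 → (21/2, 0)
  seg 2: down by d5 = 30 → (21/2, -30)
  seg 3: up by d2 = 7/2 → (21/2, -53/2)
  seg 4: left by d1 = 12 → (-3/2, -53/2)
  seg 5: left by d6 = 21/2 → (-12, -53/2)
  seg 6: left by d4 = 60 → (-72, -53/2)
  seg 7: right by d1 = 12 → (-60, -53/2)
  seg 8: up by d7 = 21/2 → (-60, -16)
  seg 9: up by d9 = 1/4 → (-60, -63/4)
  seg 10: left by d6 = 21/2 → (-141/2, -63/4)

d4 = 60
d5 = 30
d6 = 21/2
d7 = 21/2
d8 = 259/8
d9 = 1/4
endpoint = (-141/2, -63/4)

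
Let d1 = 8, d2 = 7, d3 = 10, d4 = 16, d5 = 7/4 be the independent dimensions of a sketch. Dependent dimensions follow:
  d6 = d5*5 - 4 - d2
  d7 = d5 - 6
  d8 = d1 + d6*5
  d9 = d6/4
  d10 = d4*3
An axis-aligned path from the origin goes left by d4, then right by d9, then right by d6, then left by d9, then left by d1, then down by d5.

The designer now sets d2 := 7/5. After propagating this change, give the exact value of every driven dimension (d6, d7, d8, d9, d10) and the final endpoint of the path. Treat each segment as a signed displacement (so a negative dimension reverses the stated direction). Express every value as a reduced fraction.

d6 = 67/20
d7 = -17/4
d8 = 99/4
d9 = 67/80
d10 = 48
endpoint = (-413/20, -7/4)

Apply edit: d2 := 7/5
  d6 = d5*5 - 4 - d2 = 67/20
  d7 = d5 - 6 = -17/4
  d8 = d1 + d6*5 = 99/4
  d9 = d6/4 = 67/80
  d10 = d4*3 = 48
Walk from origin (0, 0):
  seg 1: left by d4 = 16 → (-16, 0)
  seg 2: right by d9 = 67/80 → (-1213/80, 0)
  seg 3: right by d6 = 67/20 → (-189/16, 0)
  seg 4: left by d9 = 67/80 → (-253/20, 0)
  seg 5: left by d1 = 8 → (-413/20, 0)
  seg 6: down by d5 = 7/4 → (-413/20, -7/4)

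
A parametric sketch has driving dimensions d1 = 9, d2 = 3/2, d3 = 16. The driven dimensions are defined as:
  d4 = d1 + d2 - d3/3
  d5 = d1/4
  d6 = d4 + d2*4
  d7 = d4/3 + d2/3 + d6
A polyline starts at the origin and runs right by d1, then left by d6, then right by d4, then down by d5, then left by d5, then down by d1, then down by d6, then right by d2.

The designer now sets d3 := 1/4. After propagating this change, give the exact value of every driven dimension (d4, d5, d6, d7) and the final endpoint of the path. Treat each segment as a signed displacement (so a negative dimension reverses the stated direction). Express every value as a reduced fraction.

d4 = 125/12
d5 = 9/4
d6 = 197/12
d7 = 367/18
endpoint = (9/4, -83/3)

Apply edit: d3 := 1/4
  d4 = d1 + d2 - d3/3 = 125/12
  d5 = d1/4 = 9/4
  d6 = d4 + d2*4 = 197/12
  d7 = d4/3 + d2/3 + d6 = 367/18
Walk from origin (0, 0):
  seg 1: right by d1 = 9 → (9, 0)
  seg 2: left by d6 = 197/12 → (-89/12, 0)
  seg 3: right by d4 = 125/12 → (3, 0)
  seg 4: down by d5 = 9/4 → (3, -9/4)
  seg 5: left by d5 = 9/4 → (3/4, -9/4)
  seg 6: down by d1 = 9 → (3/4, -45/4)
  seg 7: down by d6 = 197/12 → (3/4, -83/3)
  seg 8: right by d2 = 3/2 → (9/4, -83/3)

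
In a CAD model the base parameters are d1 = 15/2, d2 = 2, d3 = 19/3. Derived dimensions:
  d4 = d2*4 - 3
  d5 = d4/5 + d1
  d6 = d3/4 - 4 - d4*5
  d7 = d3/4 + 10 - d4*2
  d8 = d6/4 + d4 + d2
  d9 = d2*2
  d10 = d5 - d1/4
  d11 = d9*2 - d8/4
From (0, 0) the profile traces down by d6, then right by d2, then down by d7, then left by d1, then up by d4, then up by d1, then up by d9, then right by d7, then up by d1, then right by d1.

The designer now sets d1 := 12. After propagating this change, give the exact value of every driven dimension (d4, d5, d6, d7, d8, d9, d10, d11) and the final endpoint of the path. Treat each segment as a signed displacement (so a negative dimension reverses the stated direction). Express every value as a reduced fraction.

Apply edit: d1 := 12
  d4 = d2*4 - 3 = 5
  d5 = d4/5 + d1 = 13
  d6 = d3/4 - 4 - d4*5 = -329/12
  d7 = d3/4 + 10 - d4*2 = 19/12
  d8 = d6/4 + d4 + d2 = 7/48
  d9 = d2*2 = 4
  d10 = d5 - d1/4 = 10
  d11 = d9*2 - d8/4 = 1529/192
Walk from origin (0, 0):
  seg 1: down by d6 = -329/12 → (0, 329/12)
  seg 2: right by d2 = 2 → (2, 329/12)
  seg 3: down by d7 = 19/12 → (2, 155/6)
  seg 4: left by d1 = 12 → (-10, 155/6)
  seg 5: up by d4 = 5 → (-10, 185/6)
  seg 6: up by d1 = 12 → (-10, 257/6)
  seg 7: up by d9 = 4 → (-10, 281/6)
  seg 8: right by d7 = 19/12 → (-101/12, 281/6)
  seg 9: up by d1 = 12 → (-101/12, 353/6)
  seg 10: right by d1 = 12 → (43/12, 353/6)

d4 = 5
d5 = 13
d6 = -329/12
d7 = 19/12
d8 = 7/48
d9 = 4
d10 = 10
d11 = 1529/192
endpoint = (43/12, 353/6)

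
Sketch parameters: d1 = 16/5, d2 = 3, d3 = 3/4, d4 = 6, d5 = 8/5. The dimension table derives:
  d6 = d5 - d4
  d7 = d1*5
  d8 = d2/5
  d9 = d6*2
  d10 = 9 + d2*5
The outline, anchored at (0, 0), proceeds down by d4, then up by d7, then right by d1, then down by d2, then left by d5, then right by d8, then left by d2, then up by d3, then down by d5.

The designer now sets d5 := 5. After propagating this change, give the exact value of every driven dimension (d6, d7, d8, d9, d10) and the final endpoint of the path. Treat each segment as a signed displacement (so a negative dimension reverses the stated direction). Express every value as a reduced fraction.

d6 = -1
d7 = 16
d8 = 3/5
d9 = -2
d10 = 24
endpoint = (-21/5, 11/4)

Apply edit: d5 := 5
  d6 = d5 - d4 = -1
  d7 = d1*5 = 16
  d8 = d2/5 = 3/5
  d9 = d6*2 = -2
  d10 = 9 + d2*5 = 24
Walk from origin (0, 0):
  seg 1: down by d4 = 6 → (0, -6)
  seg 2: up by d7 = 16 → (0, 10)
  seg 3: right by d1 = 16/5 → (16/5, 10)
  seg 4: down by d2 = 3 → (16/5, 7)
  seg 5: left by d5 = 5 → (-9/5, 7)
  seg 6: right by d8 = 3/5 → (-6/5, 7)
  seg 7: left by d2 = 3 → (-21/5, 7)
  seg 8: up by d3 = 3/4 → (-21/5, 31/4)
  seg 9: down by d5 = 5 → (-21/5, 11/4)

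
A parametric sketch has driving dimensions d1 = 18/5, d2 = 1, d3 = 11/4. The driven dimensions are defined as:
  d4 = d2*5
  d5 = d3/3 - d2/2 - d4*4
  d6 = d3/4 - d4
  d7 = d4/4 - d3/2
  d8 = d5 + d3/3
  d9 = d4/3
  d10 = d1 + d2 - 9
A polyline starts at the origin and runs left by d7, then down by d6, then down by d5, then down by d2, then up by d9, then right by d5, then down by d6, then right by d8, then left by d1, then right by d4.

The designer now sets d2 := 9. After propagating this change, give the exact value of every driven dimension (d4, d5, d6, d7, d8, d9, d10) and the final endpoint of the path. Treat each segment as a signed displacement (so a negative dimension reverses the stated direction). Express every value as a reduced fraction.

Apply edit: d2 := 9
  d4 = d2*5 = 45
  d5 = d3/3 - d2/2 - d4*4 = -2203/12
  d6 = d3/4 - d4 = -709/16
  d7 = d4/4 - d3/2 = 79/8
  d8 = d5 + d3/3 = -548/3
  d9 = d4/3 = 15
  d10 = d1 + d2 - 9 = 18/5
Walk from origin (0, 0):
  seg 1: left by d7 = 79/8 → (-79/8, 0)
  seg 2: down by d6 = -709/16 → (-79/8, 709/16)
  seg 3: down by d5 = -2203/12 → (-79/8, 10939/48)
  seg 4: down by d2 = 9 → (-79/8, 10507/48)
  seg 5: up by d9 = 15 → (-79/8, 11227/48)
  seg 6: right by d5 = -2203/12 → (-4643/24, 11227/48)
  seg 7: down by d6 = -709/16 → (-4643/24, 6677/24)
  seg 8: right by d8 = -548/3 → (-3009/8, 6677/24)
  seg 9: left by d1 = 18/5 → (-15189/40, 6677/24)
  seg 10: right by d4 = 45 → (-13389/40, 6677/24)

d4 = 45
d5 = -2203/12
d6 = -709/16
d7 = 79/8
d8 = -548/3
d9 = 15
d10 = 18/5
endpoint = (-13389/40, 6677/24)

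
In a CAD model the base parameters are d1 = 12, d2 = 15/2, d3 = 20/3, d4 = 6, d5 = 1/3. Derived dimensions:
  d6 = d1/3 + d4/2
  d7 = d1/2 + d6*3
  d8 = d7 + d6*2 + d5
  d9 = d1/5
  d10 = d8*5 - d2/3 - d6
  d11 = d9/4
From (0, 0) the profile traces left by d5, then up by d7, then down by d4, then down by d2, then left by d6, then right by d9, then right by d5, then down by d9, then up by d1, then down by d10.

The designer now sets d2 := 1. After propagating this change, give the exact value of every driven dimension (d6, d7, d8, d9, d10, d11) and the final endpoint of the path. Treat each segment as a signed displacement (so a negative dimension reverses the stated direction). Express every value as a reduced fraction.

Apply edit: d2 := 1
  d6 = d1/3 + d4/2 = 7
  d7 = d1/2 + d6*3 = 27
  d8 = d7 + d6*2 + d5 = 124/3
  d9 = d1/5 = 12/5
  d10 = d8*5 - d2/3 - d6 = 598/3
  d11 = d9/4 = 3/5
Walk from origin (0, 0):
  seg 1: left by d5 = 1/3 → (-1/3, 0)
  seg 2: up by d7 = 27 → (-1/3, 27)
  seg 3: down by d4 = 6 → (-1/3, 21)
  seg 4: down by d2 = 1 → (-1/3, 20)
  seg 5: left by d6 = 7 → (-22/3, 20)
  seg 6: right by d9 = 12/5 → (-74/15, 20)
  seg 7: right by d5 = 1/3 → (-23/5, 20)
  seg 8: down by d9 = 12/5 → (-23/5, 88/5)
  seg 9: up by d1 = 12 → (-23/5, 148/5)
  seg 10: down by d10 = 598/3 → (-23/5, -2546/15)

d6 = 7
d7 = 27
d8 = 124/3
d9 = 12/5
d10 = 598/3
d11 = 3/5
endpoint = (-23/5, -2546/15)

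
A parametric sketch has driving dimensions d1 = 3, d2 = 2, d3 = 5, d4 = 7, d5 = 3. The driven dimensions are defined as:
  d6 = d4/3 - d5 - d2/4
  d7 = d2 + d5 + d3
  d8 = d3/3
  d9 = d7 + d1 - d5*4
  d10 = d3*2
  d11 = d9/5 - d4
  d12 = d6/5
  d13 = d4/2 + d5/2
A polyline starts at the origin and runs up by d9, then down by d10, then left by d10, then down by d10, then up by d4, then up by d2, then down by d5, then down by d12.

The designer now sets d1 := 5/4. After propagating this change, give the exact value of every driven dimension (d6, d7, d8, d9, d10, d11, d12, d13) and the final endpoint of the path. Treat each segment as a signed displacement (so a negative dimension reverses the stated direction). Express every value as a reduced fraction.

d6 = -7/6
d7 = 10
d8 = 5/3
d9 = -3/4
d10 = 10
d11 = -143/20
d12 = -7/30
d13 = 5
endpoint = (-10, -871/60)

Apply edit: d1 := 5/4
  d6 = d4/3 - d5 - d2/4 = -7/6
  d7 = d2 + d5 + d3 = 10
  d8 = d3/3 = 5/3
  d9 = d7 + d1 - d5*4 = -3/4
  d10 = d3*2 = 10
  d11 = d9/5 - d4 = -143/20
  d12 = d6/5 = -7/30
  d13 = d4/2 + d5/2 = 5
Walk from origin (0, 0):
  seg 1: up by d9 = -3/4 → (0, -3/4)
  seg 2: down by d10 = 10 → (0, -43/4)
  seg 3: left by d10 = 10 → (-10, -43/4)
  seg 4: down by d10 = 10 → (-10, -83/4)
  seg 5: up by d4 = 7 → (-10, -55/4)
  seg 6: up by d2 = 2 → (-10, -47/4)
  seg 7: down by d5 = 3 → (-10, -59/4)
  seg 8: down by d12 = -7/30 → (-10, -871/60)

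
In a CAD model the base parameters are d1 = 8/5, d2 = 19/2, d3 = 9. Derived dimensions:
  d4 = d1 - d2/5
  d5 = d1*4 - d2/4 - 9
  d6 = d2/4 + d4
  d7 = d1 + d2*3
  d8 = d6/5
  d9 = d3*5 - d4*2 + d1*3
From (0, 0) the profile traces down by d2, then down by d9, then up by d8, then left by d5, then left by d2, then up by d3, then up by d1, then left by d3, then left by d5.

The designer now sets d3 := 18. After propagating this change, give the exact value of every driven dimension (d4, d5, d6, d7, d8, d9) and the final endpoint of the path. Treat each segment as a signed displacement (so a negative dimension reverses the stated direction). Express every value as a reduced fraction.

Apply edit: d3 := 18
  d4 = d1 - d2/5 = -3/10
  d5 = d1*4 - d2/4 - 9 = -199/40
  d6 = d2/4 + d4 = 83/40
  d7 = d1 + d2*3 = 301/10
  d8 = d6/5 = 83/200
  d9 = d3*5 - d4*2 + d1*3 = 477/5
Walk from origin (0, 0):
  seg 1: down by d2 = 19/2 → (0, -19/2)
  seg 2: down by d9 = 477/5 → (0, -1049/10)
  seg 3: up by d8 = 83/200 → (0, -20897/200)
  seg 4: left by d5 = -199/40 → (199/40, -20897/200)
  seg 5: left by d2 = 19/2 → (-181/40, -20897/200)
  seg 6: up by d3 = 18 → (-181/40, -17297/200)
  seg 7: up by d1 = 8/5 → (-181/40, -16977/200)
  seg 8: left by d3 = 18 → (-901/40, -16977/200)
  seg 9: left by d5 = -199/40 → (-351/20, -16977/200)

d4 = -3/10
d5 = -199/40
d6 = 83/40
d7 = 301/10
d8 = 83/200
d9 = 477/5
endpoint = (-351/20, -16977/200)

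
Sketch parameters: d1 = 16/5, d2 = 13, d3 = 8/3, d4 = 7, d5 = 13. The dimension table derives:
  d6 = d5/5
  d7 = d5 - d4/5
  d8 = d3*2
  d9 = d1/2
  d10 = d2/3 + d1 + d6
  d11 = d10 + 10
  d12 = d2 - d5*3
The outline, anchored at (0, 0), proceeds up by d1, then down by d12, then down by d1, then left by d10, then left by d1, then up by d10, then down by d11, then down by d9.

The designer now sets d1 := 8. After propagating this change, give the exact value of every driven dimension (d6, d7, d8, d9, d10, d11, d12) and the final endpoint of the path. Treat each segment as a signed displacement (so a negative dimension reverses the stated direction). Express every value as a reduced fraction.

Apply edit: d1 := 8
  d6 = d5/5 = 13/5
  d7 = d5 - d4/5 = 58/5
  d8 = d3*2 = 16/3
  d9 = d1/2 = 4
  d10 = d2/3 + d1 + d6 = 224/15
  d11 = d10 + 10 = 374/15
  d12 = d2 - d5*3 = -26
Walk from origin (0, 0):
  seg 1: up by d1 = 8 → (0, 8)
  seg 2: down by d12 = -26 → (0, 34)
  seg 3: down by d1 = 8 → (0, 26)
  seg 4: left by d10 = 224/15 → (-224/15, 26)
  seg 5: left by d1 = 8 → (-344/15, 26)
  seg 6: up by d10 = 224/15 → (-344/15, 614/15)
  seg 7: down by d11 = 374/15 → (-344/15, 16)
  seg 8: down by d9 = 4 → (-344/15, 12)

d6 = 13/5
d7 = 58/5
d8 = 16/3
d9 = 4
d10 = 224/15
d11 = 374/15
d12 = -26
endpoint = (-344/15, 12)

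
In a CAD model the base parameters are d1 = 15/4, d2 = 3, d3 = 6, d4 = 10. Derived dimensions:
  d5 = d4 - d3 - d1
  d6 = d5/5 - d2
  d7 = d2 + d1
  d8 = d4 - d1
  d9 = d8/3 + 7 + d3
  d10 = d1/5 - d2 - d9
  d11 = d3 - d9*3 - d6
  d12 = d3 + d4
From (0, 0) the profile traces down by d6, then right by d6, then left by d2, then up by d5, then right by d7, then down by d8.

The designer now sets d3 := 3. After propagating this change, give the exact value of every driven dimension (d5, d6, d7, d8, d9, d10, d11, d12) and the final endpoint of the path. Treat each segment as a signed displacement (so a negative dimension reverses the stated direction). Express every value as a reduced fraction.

d5 = 13/4
d6 = -47/20
d7 = 27/4
d8 = 25/4
d9 = 145/12
d10 = -43/3
d11 = -309/10
d12 = 13
endpoint = (7/5, -13/20)

Apply edit: d3 := 3
  d5 = d4 - d3 - d1 = 13/4
  d6 = d5/5 - d2 = -47/20
  d7 = d2 + d1 = 27/4
  d8 = d4 - d1 = 25/4
  d9 = d8/3 + 7 + d3 = 145/12
  d10 = d1/5 - d2 - d9 = -43/3
  d11 = d3 - d9*3 - d6 = -309/10
  d12 = d3 + d4 = 13
Walk from origin (0, 0):
  seg 1: down by d6 = -47/20 → (0, 47/20)
  seg 2: right by d6 = -47/20 → (-47/20, 47/20)
  seg 3: left by d2 = 3 → (-107/20, 47/20)
  seg 4: up by d5 = 13/4 → (-107/20, 28/5)
  seg 5: right by d7 = 27/4 → (7/5, 28/5)
  seg 6: down by d8 = 25/4 → (7/5, -13/20)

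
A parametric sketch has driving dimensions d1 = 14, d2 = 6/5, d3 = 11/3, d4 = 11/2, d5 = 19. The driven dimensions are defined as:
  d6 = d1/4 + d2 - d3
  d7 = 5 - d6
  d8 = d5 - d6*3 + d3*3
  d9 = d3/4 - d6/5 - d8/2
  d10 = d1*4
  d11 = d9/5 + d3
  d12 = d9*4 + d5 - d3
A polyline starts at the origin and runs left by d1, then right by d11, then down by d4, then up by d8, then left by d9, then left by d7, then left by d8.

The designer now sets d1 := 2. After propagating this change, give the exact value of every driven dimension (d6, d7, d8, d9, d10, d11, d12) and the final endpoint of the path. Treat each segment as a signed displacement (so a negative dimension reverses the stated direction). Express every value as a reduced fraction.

Apply edit: d1 := 2
  d6 = d1/4 + d2 - d3 = -59/30
  d7 = 5 - d6 = 209/30
  d8 = d5 - d6*3 + d3*3 = 359/10
  d9 = d3/4 - d6/5 - d8/2 = -416/25
  d10 = d1*4 = 8
  d11 = d9/5 + d3 = 127/375
  d12 = d9*4 + d5 - d3 = -3842/75
Walk from origin (0, 0):
  seg 1: left by d1 = 2 → (-2, 0)
  seg 2: right by d11 = 127/375 → (-623/375, 0)
  seg 3: down by d4 = 11/2 → (-623/375, -11/2)
  seg 4: up by d8 = 359/10 → (-623/375, 152/5)
  seg 5: left by d9 = -416/25 → (5617/375, 152/5)
  seg 6: left by d7 = 209/30 → (2003/250, 152/5)
  seg 7: left by d8 = 359/10 → (-3486/125, 152/5)

d6 = -59/30
d7 = 209/30
d8 = 359/10
d9 = -416/25
d10 = 8
d11 = 127/375
d12 = -3842/75
endpoint = (-3486/125, 152/5)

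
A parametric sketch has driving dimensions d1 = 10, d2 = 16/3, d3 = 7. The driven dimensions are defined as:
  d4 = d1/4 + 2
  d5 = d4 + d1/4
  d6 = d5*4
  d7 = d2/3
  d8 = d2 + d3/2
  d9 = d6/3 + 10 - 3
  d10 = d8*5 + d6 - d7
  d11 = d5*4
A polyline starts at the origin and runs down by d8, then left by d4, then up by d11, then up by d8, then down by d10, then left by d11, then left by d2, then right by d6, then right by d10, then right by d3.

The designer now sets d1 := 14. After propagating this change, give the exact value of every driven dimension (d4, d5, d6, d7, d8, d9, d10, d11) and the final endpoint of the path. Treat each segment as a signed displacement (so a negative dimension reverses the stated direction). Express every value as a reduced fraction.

d4 = 11/2
d5 = 9
d6 = 36
d7 = 16/9
d8 = 53/6
d9 = 19
d10 = 1411/18
d11 = 36
endpoint = (671/9, -763/18)

Apply edit: d1 := 14
  d4 = d1/4 + 2 = 11/2
  d5 = d4 + d1/4 = 9
  d6 = d5*4 = 36
  d7 = d2/3 = 16/9
  d8 = d2 + d3/2 = 53/6
  d9 = d6/3 + 10 - 3 = 19
  d10 = d8*5 + d6 - d7 = 1411/18
  d11 = d5*4 = 36
Walk from origin (0, 0):
  seg 1: down by d8 = 53/6 → (0, -53/6)
  seg 2: left by d4 = 11/2 → (-11/2, -53/6)
  seg 3: up by d11 = 36 → (-11/2, 163/6)
  seg 4: up by d8 = 53/6 → (-11/2, 36)
  seg 5: down by d10 = 1411/18 → (-11/2, -763/18)
  seg 6: left by d11 = 36 → (-83/2, -763/18)
  seg 7: left by d2 = 16/3 → (-281/6, -763/18)
  seg 8: right by d6 = 36 → (-65/6, -763/18)
  seg 9: right by d10 = 1411/18 → (608/9, -763/18)
  seg 10: right by d3 = 7 → (671/9, -763/18)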